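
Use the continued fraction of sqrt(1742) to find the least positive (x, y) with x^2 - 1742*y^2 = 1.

First expand sqrt(1742) as a continued fraction. With x_i = (sqrt(1742) + m_i)/d_i and (m_0, d_0) = (0, 1): a_0 = floor(sqrt(1742)) = 41, since 41^2 = 1681 <= 1742 < 1764 = 42^2.
Iterate m_{i+1} = d_i*a_i - m_i, d_{i+1} = (1742 - m_{i+1}^2)/d_i, a_{i+1} = floor((a_0 + m_{i+1})/d_{i+1}):
  m_1 = 1*41 - 0 = 41, d_1 = (1742 - 41^2)/1 = 61/1 = 61, a_1 = floor((41 + 41)/61) = 1.
  m_2 = 61*1 - 41 = 20, d_2 = (1742 - 20^2)/61 = 1342/61 = 22, a_2 = floor((41 + 20)/22) = 2.
  m_3 = 22*2 - 20 = 24, d_3 = (1742 - 24^2)/22 = 1166/22 = 53, a_3 = floor((41 + 24)/53) = 1.
  m_4 = 53*1 - 24 = 29, d_4 = (1742 - 29^2)/53 = 901/53 = 17, a_4 = floor((41 + 29)/17) = 4.
  m_5 = 17*4 - 29 = 39, d_5 = (1742 - 39^2)/17 = 221/17 = 13, a_5 = floor((41 + 39)/13) = 6.
  m_6 = 13*6 - 39 = 39, d_6 = (1742 - 39^2)/13 = 221/13 = 17, a_6 = floor((41 + 39)/17) = 4.
  m_7 = 17*4 - 39 = 29, d_7 = (1742 - 29^2)/17 = 901/17 = 53, a_7 = floor((41 + 29)/53) = 1.
  m_8 = 53*1 - 29 = 24, d_8 = (1742 - 24^2)/53 = 1166/53 = 22, a_8 = floor((41 + 24)/22) = 2.
  m_9 = 22*2 - 24 = 20, d_9 = (1742 - 20^2)/22 = 1342/22 = 61, a_9 = floor((41 + 20)/61) = 1.
  m_10 = 61*1 - 20 = 41, d_10 = (1742 - 41^2)/61 = 61/61 = 1, a_10 = floor((41 + 41)/1) = 82.
  m_11 = 1*82 - 41 = 41, d_11 = (1742 - 41^2)/1 = 61/1 = 61: (m_11, d_11) = (m_1, d_1) = (41, 61), so from here the quotients repeat a_1, ..., a_10; the period length is 10.
So sqrt(1742) = [41; (1, 2, 1, 4, 6, 4, 1, 2, 1, 82)] with period length k = 10.
k is even, so the fundamental solution of x^2 - 1742y^2 = 1 is (p_{k-1}, q_{k-1}) = (p_9, q_9); compute convergents through index 9.
Convergents (p_i = a_i*p_{i-1} + p_{i-2}, q_i = a_i*q_{i-1} + q_{i-2} with p_{-2}=0, p_{-1}=1, q_{-2}=1, q_{-1}=0):
  i=0: a_0=41, p_0 = 41*1 + 0 = 41, q_0 = 41*0 + 1 = 1.
  i=1: a_1=1, p_1 = 1*41 + 1 = 42, q_1 = 1*1 + 0 = 1.
  i=2: a_2=2, p_2 = 2*42 + 41 = 125, q_2 = 2*1 + 1 = 3.
  i=3: a_3=1, p_3 = 1*125 + 42 = 167, q_3 = 1*3 + 1 = 4.
  i=4: a_4=4, p_4 = 4*167 + 125 = 793, q_4 = 4*4 + 3 = 19.
  i=5: a_5=6, p_5 = 6*793 + 167 = 4925, q_5 = 6*19 + 4 = 118.
  i=6: a_6=4, p_6 = 4*4925 + 793 = 20493, q_6 = 4*118 + 19 = 491.
  i=7: a_7=1, p_7 = 1*20493 + 4925 = 25418, q_7 = 1*491 + 118 = 609.
  i=8: a_8=2, p_8 = 2*25418 + 20493 = 71329, q_8 = 2*609 + 491 = 1709.
  i=9: a_9=1, p_9 = 1*71329 + 25418 = 96747, q_9 = 1*1709 + 609 = 2318.
Check: 96747^2 - 1742*2318^2 = 9359982009 - 9359982008 = 1, so (x, y) = (96747, 2318) solves the equation, and by the theorem it is the least positive solution.

(x, y) = (96747, 2318)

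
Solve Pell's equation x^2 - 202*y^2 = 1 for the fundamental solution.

(x, y) = (19731763, 1388322)

First expand sqrt(202) as a continued fraction. With x_i = (sqrt(202) + m_i)/d_i and (m_0, d_0) = (0, 1): a_0 = floor(sqrt(202)) = 14, since 14^2 = 196 <= 202 < 225 = 15^2.
Iterate m_{i+1} = d_i*a_i - m_i, d_{i+1} = (202 - m_{i+1}^2)/d_i, a_{i+1} = floor((a_0 + m_{i+1})/d_{i+1}):
  m_1 = 1*14 - 0 = 14, d_1 = (202 - 14^2)/1 = 6/1 = 6, a_1 = floor((14 + 14)/6) = 4.
  m_2 = 6*4 - 14 = 10, d_2 = (202 - 10^2)/6 = 102/6 = 17, a_2 = floor((14 + 10)/17) = 1.
  m_3 = 17*1 - 10 = 7, d_3 = (202 - 7^2)/17 = 153/17 = 9, a_3 = floor((14 + 7)/9) = 2.
  m_4 = 9*2 - 7 = 11, d_4 = (202 - 11^2)/9 = 81/9 = 9, a_4 = floor((14 + 11)/9) = 2.
  m_5 = 9*2 - 11 = 7, d_5 = (202 - 7^2)/9 = 153/9 = 17, a_5 = floor((14 + 7)/17) = 1.
  m_6 = 17*1 - 7 = 10, d_6 = (202 - 10^2)/17 = 102/17 = 6, a_6 = floor((14 + 10)/6) = 4.
  m_7 = 6*4 - 10 = 14, d_7 = (202 - 14^2)/6 = 6/6 = 1, a_7 = floor((14 + 14)/1) = 28.
  m_8 = 1*28 - 14 = 14, d_8 = (202 - 14^2)/1 = 6/1 = 6: (m_8, d_8) = (m_1, d_1) = (14, 6), so from here the quotients repeat a_1, ..., a_7; the period length is 7.
So sqrt(202) = [14; (4, 1, 2, 2, 1, 4, 28)] with period length k = 7.
k is odd, so (p_{k-1}, q_{k-1}) only solves x^2 - 202y^2 = -1 and the fundamental solution of x^2 - 202y^2 = 1 is (p_{2k-1}, q_{2k-1}) = (p_13, q_13); compute convergents through index 13, running through the period twice.
Convergents (p_i = a_i*p_{i-1} + p_{i-2}, q_i = a_i*q_{i-1} + q_{i-2} with p_{-2}=0, p_{-1}=1, q_{-2}=1, q_{-1}=0):
  i=0: a_0=14, p_0 = 14*1 + 0 = 14, q_0 = 14*0 + 1 = 1.
  i=1: a_1=4, p_1 = 4*14 + 1 = 57, q_1 = 4*1 + 0 = 4.
  i=2: a_2=1, p_2 = 1*57 + 14 = 71, q_2 = 1*4 + 1 = 5.
  i=3: a_3=2, p_3 = 2*71 + 57 = 199, q_3 = 2*5 + 4 = 14.
  i=4: a_4=2, p_4 = 2*199 + 71 = 469, q_4 = 2*14 + 5 = 33.
  i=5: a_5=1, p_5 = 1*469 + 199 = 668, q_5 = 1*33 + 14 = 47.
  i=6: a_6=4, p_6 = 4*668 + 469 = 3141, q_6 = 4*47 + 33 = 221.
  i=7: a_7=28, p_7 = 28*3141 + 668 = 88616, q_7 = 28*221 + 47 = 6235.
  i=8: a_8=4, p_8 = 4*88616 + 3141 = 357605, q_8 = 4*6235 + 221 = 25161.
  i=9: a_9=1, p_9 = 1*357605 + 88616 = 446221, q_9 = 1*25161 + 6235 = 31396.
  i=10: a_10=2, p_10 = 2*446221 + 357605 = 1250047, q_10 = 2*31396 + 25161 = 87953.
  i=11: a_11=2, p_11 = 2*1250047 + 446221 = 2946315, q_11 = 2*87953 + 31396 = 207302.
  i=12: a_12=1, p_12 = 1*2946315 + 1250047 = 4196362, q_12 = 1*207302 + 87953 = 295255.
  i=13: a_13=4, p_13 = 4*4196362 + 2946315 = 19731763, q_13 = 4*295255 + 207302 = 1388322.
Indeed p_6^2 - 202*q_6^2 = 9865881 - 9865882 = -1, not +1.
Check: 19731763^2 - 202*1388322^2 = 389342471088169 - 389342471088168 = 1, so (x, y) = (19731763, 1388322) solves the equation, and by the theorem it is the least positive solution.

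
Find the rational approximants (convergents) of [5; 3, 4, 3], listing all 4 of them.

5/1, 16/3, 69/13, 223/42

Using the convergent recurrence p_i = a_i*p_{i-1} + p_{i-2}, q_i = a_i*q_{i-1} + q_{i-2} with p_{-2}=0, p_{-1}=1, q_{-2}=1, q_{-1}=0:
  i=0: a_0=5, p_0 = 5*1 + 0 = 5, q_0 = 5*0 + 1 = 1.
  i=1: a_1=3, p_1 = 3*5 + 1 = 16, q_1 = 3*1 + 0 = 3.
  i=2: a_2=4, p_2 = 4*16 + 5 = 69, q_2 = 4*3 + 1 = 13.
  i=3: a_3=3, p_3 = 3*69 + 16 = 223, q_3 = 3*13 + 3 = 42.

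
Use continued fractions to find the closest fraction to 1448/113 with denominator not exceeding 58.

Expand x = 1448/113 as a continued fraction with the Euclidean algorithm:
  1448 = 12*113 + 92, so a_0 = 12.
  113 = 1*92 + 21, so a_1 = 1.
  92 = 4*21 + 8, so a_2 = 4.
  21 = 2*8 + 5, so a_3 = 2.
  8 = 1*5 + 3, so a_4 = 1.
  5 = 1*3 + 2, so a_5 = 1.
  3 = 1*2 + 1, so a_6 = 1.
  2 = 2*1 + 0, so a_7 = 2.
so x = [12; 1, 4, 2, 1, 1, 1, 2].
Convergents (p_i = a_i*p_{i-1} + p_{i-2}, q_i = a_i*q_{i-1} + q_{i-2} with p_{-2}=0, p_{-1}=1, q_{-2}=1, q_{-1}=0), until the denominator exceeds 58:
  i=0: a_0=12, p_0 = 12*1 + 0 = 12, q_0 = 12*0 + 1 = 1.
  i=1: a_1=1, p_1 = 1*12 + 1 = 13, q_1 = 1*1 + 0 = 1.
  i=2: a_2=4, p_2 = 4*13 + 12 = 64, q_2 = 4*1 + 1 = 5.
  i=3: a_3=2, p_3 = 2*64 + 13 = 141, q_3 = 2*5 + 1 = 11.
  i=4: a_4=1, p_4 = 1*141 + 64 = 205, q_4 = 1*11 + 5 = 16.
  i=5: a_5=1, p_5 = 1*205 + 141 = 346, q_5 = 1*16 + 11 = 27.
  i=6: a_6=1, p_6 = 1*346 + 205 = 551, q_6 = 1*27 + 16 = 43.
  i=7: a_7=2, p_7 = 2*551 + 346 = 1448, q_7 = 2*43 + 27 = 113.
q_7 = 113 > 58, so the last convergent with denominator <= 58 is p_6/q_6 = 551/43.
The closest fraction with denominator <= 58 is either p_6/q_6 or the intermediate fraction (k*p_6 + p_5)/(k*q_6 + q_5) with the largest k >= 1 whose denominator stays <= 58; these approach x as k grows, and every other convergent or intermediate fraction in range is farther away.
Largest k: floor((58 - q_5)/q_6) = floor((58 - 27)/43) = 0.
Since k = 0, no intermediate fraction beyond p_6/q_6 has denominator <= 58, so the convergent 551/43 is the closest (its error is |1448*43 - 551*113|/(113*43) = 1/4859).

551/43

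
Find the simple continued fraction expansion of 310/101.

[3; 14, 2, 3]

Run the Euclidean algorithm on 310 and 101; the successive quotients are the partial quotients a_0, a_1, ... (each step inverts the fractional part left over by the previous one):
  310 = 3*101 + 7, so a_0 = 3.
  101 = 14*7 + 3, so a_1 = 14.
  7 = 2*3 + 1, so a_2 = 2.
  3 = 3*1 + 0, so a_3 = 3.
The remainder reaches 0 after 4 divisions, so the expansion has 4 partial quotients, read off in order.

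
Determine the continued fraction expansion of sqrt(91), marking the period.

[9; (1, 1, 5, 1, 5, 1, 1, 18)]

Write x_i = (sqrt(91) + m_i)/d_i with (m_0, d_0) = (0, 1). a_0 = floor(sqrt(91)) = 9, since 9^2 = 81 <= 91 < 100 = 10^2.
Iterate m_{i+1} = d_i*a_i - m_i, d_{i+1} = (91 - m_{i+1}^2)/d_i, a_{i+1} = floor((a_0 + m_{i+1})/d_{i+1}):
  m_1 = 1*9 - 0 = 9, d_1 = (91 - 9^2)/1 = 10/1 = 10, a_1 = floor((9 + 9)/10) = 1.
  m_2 = 10*1 - 9 = 1, d_2 = (91 - 1^2)/10 = 90/10 = 9, a_2 = floor((9 + 1)/9) = 1.
  m_3 = 9*1 - 1 = 8, d_3 = (91 - 8^2)/9 = 27/9 = 3, a_3 = floor((9 + 8)/3) = 5.
  m_4 = 3*5 - 8 = 7, d_4 = (91 - 7^2)/3 = 42/3 = 14, a_4 = floor((9 + 7)/14) = 1.
  m_5 = 14*1 - 7 = 7, d_5 = (91 - 7^2)/14 = 42/14 = 3, a_5 = floor((9 + 7)/3) = 5.
  m_6 = 3*5 - 7 = 8, d_6 = (91 - 8^2)/3 = 27/3 = 9, a_6 = floor((9 + 8)/9) = 1.
  m_7 = 9*1 - 8 = 1, d_7 = (91 - 1^2)/9 = 90/9 = 10, a_7 = floor((9 + 1)/10) = 1.
  m_8 = 10*1 - 1 = 9, d_8 = (91 - 9^2)/10 = 10/10 = 1, a_8 = floor((9 + 9)/1) = 18.
  m_9 = 1*18 - 9 = 9, d_9 = (91 - 9^2)/1 = 10/1 = 10: (m_9, d_9) = (m_1, d_1) = (9, 10), so from here the quotients repeat a_1, ..., a_8; the period length is 8.
Hence the expansion of sqrt(91) is a_0 = 9 followed by the repeating block 1, 1, 5, 1, 5, 1, 1, 18 (period 8).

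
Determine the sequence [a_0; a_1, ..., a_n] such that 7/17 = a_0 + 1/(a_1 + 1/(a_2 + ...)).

Run the Euclidean algorithm on 7 and 17; the successive quotients are the partial quotients a_0, a_1, ... (each step inverts the fractional part left over by the previous one):
  7 = 0*17 + 7, so a_0 = 0.
  17 = 2*7 + 3, so a_1 = 2.
  7 = 2*3 + 1, so a_2 = 2.
  3 = 3*1 + 0, so a_3 = 3.
The remainder reaches 0 after 4 divisions, so the expansion has 4 partial quotients, read off in order.

[0; 2, 2, 3]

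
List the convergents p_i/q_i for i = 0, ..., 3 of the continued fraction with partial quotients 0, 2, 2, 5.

Using the convergent recurrence p_i = a_i*p_{i-1} + p_{i-2}, q_i = a_i*q_{i-1} + q_{i-2} with p_{-2}=0, p_{-1}=1, q_{-2}=1, q_{-1}=0:
  i=0: a_0=0, p_0 = 0*1 + 0 = 0, q_0 = 0*0 + 1 = 1.
  i=1: a_1=2, p_1 = 2*0 + 1 = 1, q_1 = 2*1 + 0 = 2.
  i=2: a_2=2, p_2 = 2*1 + 0 = 2, q_2 = 2*2 + 1 = 5.
  i=3: a_3=5, p_3 = 5*2 + 1 = 11, q_3 = 5*5 + 2 = 27.

0/1, 1/2, 2/5, 11/27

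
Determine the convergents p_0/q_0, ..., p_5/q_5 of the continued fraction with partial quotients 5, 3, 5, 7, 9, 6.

5/1, 16/3, 85/16, 611/115, 5584/1051, 34115/6421

Using the convergent recurrence p_i = a_i*p_{i-1} + p_{i-2}, q_i = a_i*q_{i-1} + q_{i-2} with p_{-2}=0, p_{-1}=1, q_{-2}=1, q_{-1}=0:
  i=0: a_0=5, p_0 = 5*1 + 0 = 5, q_0 = 5*0 + 1 = 1.
  i=1: a_1=3, p_1 = 3*5 + 1 = 16, q_1 = 3*1 + 0 = 3.
  i=2: a_2=5, p_2 = 5*16 + 5 = 85, q_2 = 5*3 + 1 = 16.
  i=3: a_3=7, p_3 = 7*85 + 16 = 611, q_3 = 7*16 + 3 = 115.
  i=4: a_4=9, p_4 = 9*611 + 85 = 5584, q_4 = 9*115 + 16 = 1051.
  i=5: a_5=6, p_5 = 6*5584 + 611 = 34115, q_5 = 6*1051 + 115 = 6421.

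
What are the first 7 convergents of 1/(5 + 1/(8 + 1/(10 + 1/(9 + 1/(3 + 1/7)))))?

Using the convergent recurrence p_i = a_i*p_{i-1} + p_{i-2}, q_i = a_i*q_{i-1} + q_{i-2} with p_{-2}=0, p_{-1}=1, q_{-2}=1, q_{-1}=0:
  i=0: a_0=0, p_0 = 0*1 + 0 = 0, q_0 = 0*0 + 1 = 1.
  i=1: a_1=5, p_1 = 5*0 + 1 = 1, q_1 = 5*1 + 0 = 5.
  i=2: a_2=8, p_2 = 8*1 + 0 = 8, q_2 = 8*5 + 1 = 41.
  i=3: a_3=10, p_3 = 10*8 + 1 = 81, q_3 = 10*41 + 5 = 415.
  i=4: a_4=9, p_4 = 9*81 + 8 = 737, q_4 = 9*415 + 41 = 3776.
  i=5: a_5=3, p_5 = 3*737 + 81 = 2292, q_5 = 3*3776 + 415 = 11743.
  i=6: a_6=7, p_6 = 7*2292 + 737 = 16781, q_6 = 7*11743 + 3776 = 85977.

0/1, 1/5, 8/41, 81/415, 737/3776, 2292/11743, 16781/85977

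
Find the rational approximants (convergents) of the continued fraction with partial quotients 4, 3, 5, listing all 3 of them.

4/1, 13/3, 69/16

Using the convergent recurrence p_i = a_i*p_{i-1} + p_{i-2}, q_i = a_i*q_{i-1} + q_{i-2} with p_{-2}=0, p_{-1}=1, q_{-2}=1, q_{-1}=0:
  i=0: a_0=4, p_0 = 4*1 + 0 = 4, q_0 = 4*0 + 1 = 1.
  i=1: a_1=3, p_1 = 3*4 + 1 = 13, q_1 = 3*1 + 0 = 3.
  i=2: a_2=5, p_2 = 5*13 + 4 = 69, q_2 = 5*3 + 1 = 16.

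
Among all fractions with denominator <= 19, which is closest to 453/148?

Expand x = 453/148 as a continued fraction with the Euclidean algorithm:
  453 = 3*148 + 9, so a_0 = 3.
  148 = 16*9 + 4, so a_1 = 16.
  9 = 2*4 + 1, so a_2 = 2.
  4 = 4*1 + 0, so a_3 = 4.
so x = [3; 16, 2, 4].
Convergents (p_i = a_i*p_{i-1} + p_{i-2}, q_i = a_i*q_{i-1} + q_{i-2} with p_{-2}=0, p_{-1}=1, q_{-2}=1, q_{-1}=0), until the denominator exceeds 19:
  i=0: a_0=3, p_0 = 3*1 + 0 = 3, q_0 = 3*0 + 1 = 1.
  i=1: a_1=16, p_1 = 16*3 + 1 = 49, q_1 = 16*1 + 0 = 16.
  i=2: a_2=2, p_2 = 2*49 + 3 = 101, q_2 = 2*16 + 1 = 33.
q_2 = 33 > 19, so the last convergent with denominator <= 19 is p_1/q_1 = 49/16.
The closest fraction with denominator <= 19 is either p_1/q_1 or the intermediate fraction (k*p_1 + p_0)/(k*q_1 + q_0) with the largest k >= 1 whose denominator stays <= 19; these approach x as k grows, and every other convergent or intermediate fraction in range is farther away.
Largest k: floor((19 - q_0)/q_1) = floor((19 - 1)/16) = 1.
That gives (1*49 + 3)/(1*16 + 1) = 52/17.
Compare the errors: |x - 49/16| = |453*16 - 49*148|/(148*16) = 4/2368, and |x - 52/17| = |453*17 - 52*148|/(148*17) = 5/2516.
Cross-multiplying, 4*2516 = 10064 < 11840 = 5*2368, so 4/2368 is smaller: the convergent 49/16 is closer to x than 52/17.

49/16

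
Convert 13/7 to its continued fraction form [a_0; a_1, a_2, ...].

[1; 1, 6]

Run the Euclidean algorithm on 13 and 7; the successive quotients are the partial quotients a_0, a_1, ... (each step inverts the fractional part left over by the previous one):
  13 = 1*7 + 6, so a_0 = 1.
  7 = 1*6 + 1, so a_1 = 1.
  6 = 6*1 + 0, so a_2 = 6.
The remainder reaches 0 after 3 divisions, so the expansion has 3 partial quotients, read off in order.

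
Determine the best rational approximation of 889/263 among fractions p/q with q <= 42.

Expand x = 889/263 as a continued fraction with the Euclidean algorithm:
  889 = 3*263 + 100, so a_0 = 3.
  263 = 2*100 + 63, so a_1 = 2.
  100 = 1*63 + 37, so a_2 = 1.
  63 = 1*37 + 26, so a_3 = 1.
  37 = 1*26 + 11, so a_4 = 1.
  26 = 2*11 + 4, so a_5 = 2.
  11 = 2*4 + 3, so a_6 = 2.
  4 = 1*3 + 1, so a_7 = 1.
  3 = 3*1 + 0, so a_8 = 3.
so x = [3; 2, 1, 1, 1, 2, 2, 1, 3].
Convergents (p_i = a_i*p_{i-1} + p_{i-2}, q_i = a_i*q_{i-1} + q_{i-2} with p_{-2}=0, p_{-1}=1, q_{-2}=1, q_{-1}=0), until the denominator exceeds 42:
  i=0: a_0=3, p_0 = 3*1 + 0 = 3, q_0 = 3*0 + 1 = 1.
  i=1: a_1=2, p_1 = 2*3 + 1 = 7, q_1 = 2*1 + 0 = 2.
  i=2: a_2=1, p_2 = 1*7 + 3 = 10, q_2 = 1*2 + 1 = 3.
  i=3: a_3=1, p_3 = 1*10 + 7 = 17, q_3 = 1*3 + 2 = 5.
  i=4: a_4=1, p_4 = 1*17 + 10 = 27, q_4 = 1*5 + 3 = 8.
  i=5: a_5=2, p_5 = 2*27 + 17 = 71, q_5 = 2*8 + 5 = 21.
  i=6: a_6=2, p_6 = 2*71 + 27 = 169, q_6 = 2*21 + 8 = 50.
q_6 = 50 > 42, so the last convergent with denominator <= 42 is p_5/q_5 = 71/21.
The closest fraction with denominator <= 42 is either p_5/q_5 or the intermediate fraction (k*p_5 + p_4)/(k*q_5 + q_4) with the largest k >= 1 whose denominator stays <= 42; these approach x as k grows, and every other convergent or intermediate fraction in range is farther away.
Largest k: floor((42 - q_4)/q_5) = floor((42 - 8)/21) = 1.
That gives (1*71 + 27)/(1*21 + 8) = 98/29.
Compare the errors: |x - 71/21| = |889*21 - 71*263|/(263*21) = 4/5523, and |x - 98/29| = |889*29 - 98*263|/(263*29) = 7/7627.
Cross-multiplying, 4*7627 = 30508 < 38661 = 7*5523, so 4/5523 is smaller: the convergent 71/21 is closer to x than 98/29.

71/21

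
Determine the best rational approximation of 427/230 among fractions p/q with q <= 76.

Expand x = 427/230 as a continued fraction with the Euclidean algorithm:
  427 = 1*230 + 197, so a_0 = 1.
  230 = 1*197 + 33, so a_1 = 1.
  197 = 5*33 + 32, so a_2 = 5.
  33 = 1*32 + 1, so a_3 = 1.
  32 = 32*1 + 0, so a_4 = 32.
so x = [1; 1, 5, 1, 32].
Convergents (p_i = a_i*p_{i-1} + p_{i-2}, q_i = a_i*q_{i-1} + q_{i-2} with p_{-2}=0, p_{-1}=1, q_{-2}=1, q_{-1}=0), until the denominator exceeds 76:
  i=0: a_0=1, p_0 = 1*1 + 0 = 1, q_0 = 1*0 + 1 = 1.
  i=1: a_1=1, p_1 = 1*1 + 1 = 2, q_1 = 1*1 + 0 = 1.
  i=2: a_2=5, p_2 = 5*2 + 1 = 11, q_2 = 5*1 + 1 = 6.
  i=3: a_3=1, p_3 = 1*11 + 2 = 13, q_3 = 1*6 + 1 = 7.
  i=4: a_4=32, p_4 = 32*13 + 11 = 427, q_4 = 32*7 + 6 = 230.
q_4 = 230 > 76, so the last convergent with denominator <= 76 is p_3/q_3 = 13/7.
The closest fraction with denominator <= 76 is either p_3/q_3 or the intermediate fraction (k*p_3 + p_2)/(k*q_3 + q_2) with the largest k >= 1 whose denominator stays <= 76; these approach x as k grows, and every other convergent or intermediate fraction in range is farther away.
Largest k: floor((76 - q_2)/q_3) = floor((76 - 6)/7) = 10.
That gives (10*13 + 11)/(10*7 + 6) = 141/76.
Compare the errors: |x - 13/7| = |427*7 - 13*230|/(230*7) = 1/1610, and |x - 141/76| = |427*76 - 141*230|/(230*76) = 22/17480.
Cross-multiplying, 1*17480 = 17480 < 35420 = 22*1610, so 1/1610 is smaller: the convergent 13/7 is closer to x than 141/76.

13/7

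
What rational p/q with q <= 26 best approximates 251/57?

22/5

Expand x = 251/57 as a continued fraction with the Euclidean algorithm:
  251 = 4*57 + 23, so a_0 = 4.
  57 = 2*23 + 11, so a_1 = 2.
  23 = 2*11 + 1, so a_2 = 2.
  11 = 11*1 + 0, so a_3 = 11.
so x = [4; 2, 2, 11].
Convergents (p_i = a_i*p_{i-1} + p_{i-2}, q_i = a_i*q_{i-1} + q_{i-2} with p_{-2}=0, p_{-1}=1, q_{-2}=1, q_{-1}=0), until the denominator exceeds 26:
  i=0: a_0=4, p_0 = 4*1 + 0 = 4, q_0 = 4*0 + 1 = 1.
  i=1: a_1=2, p_1 = 2*4 + 1 = 9, q_1 = 2*1 + 0 = 2.
  i=2: a_2=2, p_2 = 2*9 + 4 = 22, q_2 = 2*2 + 1 = 5.
  i=3: a_3=11, p_3 = 11*22 + 9 = 251, q_3 = 11*5 + 2 = 57.
q_3 = 57 > 26, so the last convergent with denominator <= 26 is p_2/q_2 = 22/5.
The closest fraction with denominator <= 26 is either p_2/q_2 or the intermediate fraction (k*p_2 + p_1)/(k*q_2 + q_1) with the largest k >= 1 whose denominator stays <= 26; these approach x as k grows, and every other convergent or intermediate fraction in range is farther away.
Largest k: floor((26 - q_1)/q_2) = floor((26 - 2)/5) = 4.
That gives (4*22 + 9)/(4*5 + 2) = 97/22.
Compare the errors: |x - 22/5| = |251*5 - 22*57|/(57*5) = 1/285, and |x - 97/22| = |251*22 - 97*57|/(57*22) = 7/1254.
Cross-multiplying, 1*1254 = 1254 < 1995 = 7*285, so 1/285 is smaller: the convergent 22/5 is closer to x than 97/22.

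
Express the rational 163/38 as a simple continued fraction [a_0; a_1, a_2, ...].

Run the Euclidean algorithm on 163 and 38; the successive quotients are the partial quotients a_0, a_1, ... (each step inverts the fractional part left over by the previous one):
  163 = 4*38 + 11, so a_0 = 4.
  38 = 3*11 + 5, so a_1 = 3.
  11 = 2*5 + 1, so a_2 = 2.
  5 = 5*1 + 0, so a_3 = 5.
The remainder reaches 0 after 4 divisions, so the expansion has 4 partial quotients, read off in order.

[4; 3, 2, 5]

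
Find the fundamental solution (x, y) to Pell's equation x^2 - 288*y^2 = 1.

(x, y) = (17, 1)

First expand sqrt(288) as a continued fraction. With x_i = (sqrt(288) + m_i)/d_i and (m_0, d_0) = (0, 1): a_0 = floor(sqrt(288)) = 16, since 16^2 = 256 <= 288 < 289 = 17^2.
Iterate m_{i+1} = d_i*a_i - m_i, d_{i+1} = (288 - m_{i+1}^2)/d_i, a_{i+1} = floor((a_0 + m_{i+1})/d_{i+1}):
  m_1 = 1*16 - 0 = 16, d_1 = (288 - 16^2)/1 = 32/1 = 32, a_1 = floor((16 + 16)/32) = 1.
  m_2 = 32*1 - 16 = 16, d_2 = (288 - 16^2)/32 = 32/32 = 1, a_2 = floor((16 + 16)/1) = 32.
  m_3 = 1*32 - 16 = 16, d_3 = (288 - 16^2)/1 = 32/1 = 32: (m_3, d_3) = (m_1, d_1) = (16, 32), so from here the quotients repeat a_1, a_2; the period length is 2.
So sqrt(288) = [16; (1, 32)] with period length k = 2.
k is even, so the fundamental solution of x^2 - 288y^2 = 1 is (p_{k-1}, q_{k-1}) = (p_1, q_1); compute convergents through index 1.
Convergents (p_i = a_i*p_{i-1} + p_{i-2}, q_i = a_i*q_{i-1} + q_{i-2} with p_{-2}=0, p_{-1}=1, q_{-2}=1, q_{-1}=0):
  i=0: a_0=16, p_0 = 16*1 + 0 = 16, q_0 = 16*0 + 1 = 1.
  i=1: a_1=1, p_1 = 1*16 + 1 = 17, q_1 = 1*1 + 0 = 1.
Check: 17^2 - 288*1^2 = 289 - 288 = 1, so (x, y) = (17, 1) solves the equation, and by the theorem it is the least positive solution.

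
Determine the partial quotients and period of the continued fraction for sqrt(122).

Write x_i = (sqrt(122) + m_i)/d_i with (m_0, d_0) = (0, 1). a_0 = floor(sqrt(122)) = 11, since 11^2 = 121 <= 122 < 144 = 12^2.
Iterate m_{i+1} = d_i*a_i - m_i, d_{i+1} = (122 - m_{i+1}^2)/d_i, a_{i+1} = floor((a_0 + m_{i+1})/d_{i+1}):
  m_1 = 1*11 - 0 = 11, d_1 = (122 - 11^2)/1 = 1/1 = 1, a_1 = floor((11 + 11)/1) = 22.
  m_2 = 1*22 - 11 = 11, d_2 = (122 - 11^2)/1 = 1/1 = 1: (m_2, d_2) = (m_1, d_1) = (11, 1), so from here the quotient a_1 repeats; the period length is 1.
Hence the expansion of sqrt(122) is a_0 = 11 followed by the repeating block 22 (period 1).

[11; (22)]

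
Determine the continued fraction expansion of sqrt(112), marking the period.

[10; (1, 1, 2, 1, 1, 20)]

Write x_i = (sqrt(112) + m_i)/d_i with (m_0, d_0) = (0, 1). a_0 = floor(sqrt(112)) = 10, since 10^2 = 100 <= 112 < 121 = 11^2.
Iterate m_{i+1} = d_i*a_i - m_i, d_{i+1} = (112 - m_{i+1}^2)/d_i, a_{i+1} = floor((a_0 + m_{i+1})/d_{i+1}):
  m_1 = 1*10 - 0 = 10, d_1 = (112 - 10^2)/1 = 12/1 = 12, a_1 = floor((10 + 10)/12) = 1.
  m_2 = 12*1 - 10 = 2, d_2 = (112 - 2^2)/12 = 108/12 = 9, a_2 = floor((10 + 2)/9) = 1.
  m_3 = 9*1 - 2 = 7, d_3 = (112 - 7^2)/9 = 63/9 = 7, a_3 = floor((10 + 7)/7) = 2.
  m_4 = 7*2 - 7 = 7, d_4 = (112 - 7^2)/7 = 63/7 = 9, a_4 = floor((10 + 7)/9) = 1.
  m_5 = 9*1 - 7 = 2, d_5 = (112 - 2^2)/9 = 108/9 = 12, a_5 = floor((10 + 2)/12) = 1.
  m_6 = 12*1 - 2 = 10, d_6 = (112 - 10^2)/12 = 12/12 = 1, a_6 = floor((10 + 10)/1) = 20.
  m_7 = 1*20 - 10 = 10, d_7 = (112 - 10^2)/1 = 12/1 = 12: (m_7, d_7) = (m_1, d_1) = (10, 12), so from here the quotients repeat a_1, ..., a_6; the period length is 6.
Hence the expansion of sqrt(112) is a_0 = 10 followed by the repeating block 1, 1, 2, 1, 1, 20 (period 6).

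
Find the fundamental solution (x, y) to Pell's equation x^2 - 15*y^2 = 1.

(x, y) = (4, 1)

First expand sqrt(15) as a continued fraction. With x_i = (sqrt(15) + m_i)/d_i and (m_0, d_0) = (0, 1): a_0 = floor(sqrt(15)) = 3, since 3^2 = 9 <= 15 < 16 = 4^2.
Iterate m_{i+1} = d_i*a_i - m_i, d_{i+1} = (15 - m_{i+1}^2)/d_i, a_{i+1} = floor((a_0 + m_{i+1})/d_{i+1}):
  m_1 = 1*3 - 0 = 3, d_1 = (15 - 3^2)/1 = 6/1 = 6, a_1 = floor((3 + 3)/6) = 1.
  m_2 = 6*1 - 3 = 3, d_2 = (15 - 3^2)/6 = 6/6 = 1, a_2 = floor((3 + 3)/1) = 6.
  m_3 = 1*6 - 3 = 3, d_3 = (15 - 3^2)/1 = 6/1 = 6: (m_3, d_3) = (m_1, d_1) = (3, 6), so from here the quotients repeat a_1, a_2; the period length is 2.
So sqrt(15) = [3; (1, 6)] with period length k = 2.
k is even, so the fundamental solution of x^2 - 15y^2 = 1 is (p_{k-1}, q_{k-1}) = (p_1, q_1); compute convergents through index 1.
Convergents (p_i = a_i*p_{i-1} + p_{i-2}, q_i = a_i*q_{i-1} + q_{i-2} with p_{-2}=0, p_{-1}=1, q_{-2}=1, q_{-1}=0):
  i=0: a_0=3, p_0 = 3*1 + 0 = 3, q_0 = 3*0 + 1 = 1.
  i=1: a_1=1, p_1 = 1*3 + 1 = 4, q_1 = 1*1 + 0 = 1.
Check: 4^2 - 15*1^2 = 16 - 15 = 1, so (x, y) = (4, 1) solves the equation, and by the theorem it is the least positive solution.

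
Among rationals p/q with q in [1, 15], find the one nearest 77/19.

61/15

Expand x = 77/19 as a continued fraction with the Euclidean algorithm:
  77 = 4*19 + 1, so a_0 = 4.
  19 = 19*1 + 0, so a_1 = 19.
so x = [4; 19].
Convergents (p_i = a_i*p_{i-1} + p_{i-2}, q_i = a_i*q_{i-1} + q_{i-2} with p_{-2}=0, p_{-1}=1, q_{-2}=1, q_{-1}=0), until the denominator exceeds 15:
  i=0: a_0=4, p_0 = 4*1 + 0 = 4, q_0 = 4*0 + 1 = 1.
  i=1: a_1=19, p_1 = 19*4 + 1 = 77, q_1 = 19*1 + 0 = 19.
q_1 = 19 > 15, so the last convergent with denominator <= 15 is p_0/q_0 = 4/1.
The closest fraction with denominator <= 15 is either p_0/q_0 or the intermediate fraction (k*p_0 + p_{-1})/(k*q_0 + q_{-1}) with the largest k >= 1 whose denominator stays <= 15; these approach x as k grows, and every other convergent or intermediate fraction in range is farther away.
Largest k: floor((15 - q_{-1})/q_0) = floor((15 - 0)/1) = 15 (using the seeds p_{-1} = 1, q_{-1} = 0).
That gives (15*4 + 1)/(15*1 + 0) = 61/15.
Compare the errors: |x - 4/1| = |77*1 - 4*19|/(19*1) = 1/19, and |x - 61/15| = |77*15 - 61*19|/(19*15) = 4/285.
Cross-multiplying, 4*19 = 76 < 285 = 1*285, so 4/285 is smaller: the intermediate fraction 61/15 is closer to x than 4/1.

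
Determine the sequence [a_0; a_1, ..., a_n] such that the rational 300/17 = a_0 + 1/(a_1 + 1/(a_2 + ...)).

Run the Euclidean algorithm on 300 and 17; the successive quotients are the partial quotients a_0, a_1, ... (each step inverts the fractional part left over by the previous one):
  300 = 17*17 + 11, so a_0 = 17.
  17 = 1*11 + 6, so a_1 = 1.
  11 = 1*6 + 5, so a_2 = 1.
  6 = 1*5 + 1, so a_3 = 1.
  5 = 5*1 + 0, so a_4 = 5.
The remainder reaches 0 after 5 divisions, so the expansion has 5 partial quotients, read off in order.

[17; 1, 1, 1, 5]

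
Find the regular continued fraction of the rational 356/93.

Run the Euclidean algorithm on 356 and 93; the successive quotients are the partial quotients a_0, a_1, ... (each step inverts the fractional part left over by the previous one):
  356 = 3*93 + 77, so a_0 = 3.
  93 = 1*77 + 16, so a_1 = 1.
  77 = 4*16 + 13, so a_2 = 4.
  16 = 1*13 + 3, so a_3 = 1.
  13 = 4*3 + 1, so a_4 = 4.
  3 = 3*1 + 0, so a_5 = 3.
The remainder reaches 0 after 6 divisions, so the expansion has 6 partial quotients, read off in order.

[3; 1, 4, 1, 4, 3]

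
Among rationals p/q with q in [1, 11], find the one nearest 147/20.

81/11

Expand x = 147/20 as a continued fraction with the Euclidean algorithm:
  147 = 7*20 + 7, so a_0 = 7.
  20 = 2*7 + 6, so a_1 = 2.
  7 = 1*6 + 1, so a_2 = 1.
  6 = 6*1 + 0, so a_3 = 6.
so x = [7; 2, 1, 6].
Convergents (p_i = a_i*p_{i-1} + p_{i-2}, q_i = a_i*q_{i-1} + q_{i-2} with p_{-2}=0, p_{-1}=1, q_{-2}=1, q_{-1}=0), until the denominator exceeds 11:
  i=0: a_0=7, p_0 = 7*1 + 0 = 7, q_0 = 7*0 + 1 = 1.
  i=1: a_1=2, p_1 = 2*7 + 1 = 15, q_1 = 2*1 + 0 = 2.
  i=2: a_2=1, p_2 = 1*15 + 7 = 22, q_2 = 1*2 + 1 = 3.
  i=3: a_3=6, p_3 = 6*22 + 15 = 147, q_3 = 6*3 + 2 = 20.
q_3 = 20 > 11, so the last convergent with denominator <= 11 is p_2/q_2 = 22/3.
The closest fraction with denominator <= 11 is either p_2/q_2 or the intermediate fraction (k*p_2 + p_1)/(k*q_2 + q_1) with the largest k >= 1 whose denominator stays <= 11; these approach x as k grows, and every other convergent or intermediate fraction in range is farther away.
Largest k: floor((11 - q_1)/q_2) = floor((11 - 2)/3) = 3.
That gives (3*22 + 15)/(3*3 + 2) = 81/11.
Compare the errors: |x - 22/3| = |147*3 - 22*20|/(20*3) = 1/60, and |x - 81/11| = |147*11 - 81*20|/(20*11) = 3/220.
Cross-multiplying, 3*60 = 180 < 220 = 1*220, so 3/220 is smaller: the intermediate fraction 81/11 is closer to x than 22/3.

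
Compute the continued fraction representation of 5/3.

Run the Euclidean algorithm on 5 and 3; the successive quotients are the partial quotients a_0, a_1, ... (each step inverts the fractional part left over by the previous one):
  5 = 1*3 + 2, so a_0 = 1.
  3 = 1*2 + 1, so a_1 = 1.
  2 = 2*1 + 0, so a_2 = 2.
The remainder reaches 0 after 3 divisions, so the expansion has 3 partial quotients, read off in order.

[1; 1, 2]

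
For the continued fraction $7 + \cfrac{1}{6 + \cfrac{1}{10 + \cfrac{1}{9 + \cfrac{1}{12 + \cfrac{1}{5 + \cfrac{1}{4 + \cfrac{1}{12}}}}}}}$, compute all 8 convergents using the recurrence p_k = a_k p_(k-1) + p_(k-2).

7/1, 43/6, 437/61, 3976/555, 48149/6721, 244721/34160, 1027033/143361, 12569117/1754492

Using the convergent recurrence p_i = a_i*p_{i-1} + p_{i-2}, q_i = a_i*q_{i-1} + q_{i-2} with p_{-2}=0, p_{-1}=1, q_{-2}=1, q_{-1}=0:
  i=0: a_0=7, p_0 = 7*1 + 0 = 7, q_0 = 7*0 + 1 = 1.
  i=1: a_1=6, p_1 = 6*7 + 1 = 43, q_1 = 6*1 + 0 = 6.
  i=2: a_2=10, p_2 = 10*43 + 7 = 437, q_2 = 10*6 + 1 = 61.
  i=3: a_3=9, p_3 = 9*437 + 43 = 3976, q_3 = 9*61 + 6 = 555.
  i=4: a_4=12, p_4 = 12*3976 + 437 = 48149, q_4 = 12*555 + 61 = 6721.
  i=5: a_5=5, p_5 = 5*48149 + 3976 = 244721, q_5 = 5*6721 + 555 = 34160.
  i=6: a_6=4, p_6 = 4*244721 + 48149 = 1027033, q_6 = 4*34160 + 6721 = 143361.
  i=7: a_7=12, p_7 = 12*1027033 + 244721 = 12569117, q_7 = 12*143361 + 34160 = 1754492.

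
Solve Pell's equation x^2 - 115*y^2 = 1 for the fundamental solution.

First expand sqrt(115) as a continued fraction. With x_i = (sqrt(115) + m_i)/d_i and (m_0, d_0) = (0, 1): a_0 = floor(sqrt(115)) = 10, since 10^2 = 100 <= 115 < 121 = 11^2.
Iterate m_{i+1} = d_i*a_i - m_i, d_{i+1} = (115 - m_{i+1}^2)/d_i, a_{i+1} = floor((a_0 + m_{i+1})/d_{i+1}):
  m_1 = 1*10 - 0 = 10, d_1 = (115 - 10^2)/1 = 15/1 = 15, a_1 = floor((10 + 10)/15) = 1.
  m_2 = 15*1 - 10 = 5, d_2 = (115 - 5^2)/15 = 90/15 = 6, a_2 = floor((10 + 5)/6) = 2.
  m_3 = 6*2 - 5 = 7, d_3 = (115 - 7^2)/6 = 66/6 = 11, a_3 = floor((10 + 7)/11) = 1.
  m_4 = 11*1 - 7 = 4, d_4 = (115 - 4^2)/11 = 99/11 = 9, a_4 = floor((10 + 4)/9) = 1.
  m_5 = 9*1 - 4 = 5, d_5 = (115 - 5^2)/9 = 90/9 = 10, a_5 = floor((10 + 5)/10) = 1.
  m_6 = 10*1 - 5 = 5, d_6 = (115 - 5^2)/10 = 90/10 = 9, a_6 = floor((10 + 5)/9) = 1.
  m_7 = 9*1 - 5 = 4, d_7 = (115 - 4^2)/9 = 99/9 = 11, a_7 = floor((10 + 4)/11) = 1.
  m_8 = 11*1 - 4 = 7, d_8 = (115 - 7^2)/11 = 66/11 = 6, a_8 = floor((10 + 7)/6) = 2.
  m_9 = 6*2 - 7 = 5, d_9 = (115 - 5^2)/6 = 90/6 = 15, a_9 = floor((10 + 5)/15) = 1.
  m_10 = 15*1 - 5 = 10, d_10 = (115 - 10^2)/15 = 15/15 = 1, a_10 = floor((10 + 10)/1) = 20.
  m_11 = 1*20 - 10 = 10, d_11 = (115 - 10^2)/1 = 15/1 = 15: (m_11, d_11) = (m_1, d_1) = (10, 15), so from here the quotients repeat a_1, ..., a_10; the period length is 10.
So sqrt(115) = [10; (1, 2, 1, 1, 1, 1, 1, 2, 1, 20)] with period length k = 10.
k is even, so the fundamental solution of x^2 - 115y^2 = 1 is (p_{k-1}, q_{k-1}) = (p_9, q_9); compute convergents through index 9.
Convergents (p_i = a_i*p_{i-1} + p_{i-2}, q_i = a_i*q_{i-1} + q_{i-2} with p_{-2}=0, p_{-1}=1, q_{-2}=1, q_{-1}=0):
  i=0: a_0=10, p_0 = 10*1 + 0 = 10, q_0 = 10*0 + 1 = 1.
  i=1: a_1=1, p_1 = 1*10 + 1 = 11, q_1 = 1*1 + 0 = 1.
  i=2: a_2=2, p_2 = 2*11 + 10 = 32, q_2 = 2*1 + 1 = 3.
  i=3: a_3=1, p_3 = 1*32 + 11 = 43, q_3 = 1*3 + 1 = 4.
  i=4: a_4=1, p_4 = 1*43 + 32 = 75, q_4 = 1*4 + 3 = 7.
  i=5: a_5=1, p_5 = 1*75 + 43 = 118, q_5 = 1*7 + 4 = 11.
  i=6: a_6=1, p_6 = 1*118 + 75 = 193, q_6 = 1*11 + 7 = 18.
  i=7: a_7=1, p_7 = 1*193 + 118 = 311, q_7 = 1*18 + 11 = 29.
  i=8: a_8=2, p_8 = 2*311 + 193 = 815, q_8 = 2*29 + 18 = 76.
  i=9: a_9=1, p_9 = 1*815 + 311 = 1126, q_9 = 1*76 + 29 = 105.
Check: 1126^2 - 115*105^2 = 1267876 - 1267875 = 1, so (x, y) = (1126, 105) solves the equation, and by the theorem it is the least positive solution.

(x, y) = (1126, 105)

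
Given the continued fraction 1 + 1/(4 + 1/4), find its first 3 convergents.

1/1, 5/4, 21/17

Using the convergent recurrence p_i = a_i*p_{i-1} + p_{i-2}, q_i = a_i*q_{i-1} + q_{i-2} with p_{-2}=0, p_{-1}=1, q_{-2}=1, q_{-1}=0:
  i=0: a_0=1, p_0 = 1*1 + 0 = 1, q_0 = 1*0 + 1 = 1.
  i=1: a_1=4, p_1 = 4*1 + 1 = 5, q_1 = 4*1 + 0 = 4.
  i=2: a_2=4, p_2 = 4*5 + 1 = 21, q_2 = 4*4 + 1 = 17.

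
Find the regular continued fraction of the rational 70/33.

Run the Euclidean algorithm on 70 and 33; the successive quotients are the partial quotients a_0, a_1, ... (each step inverts the fractional part left over by the previous one):
  70 = 2*33 + 4, so a_0 = 2.
  33 = 8*4 + 1, so a_1 = 8.
  4 = 4*1 + 0, so a_2 = 4.
The remainder reaches 0 after 3 divisions, so the expansion has 3 partial quotients, read off in order.

[2; 8, 4]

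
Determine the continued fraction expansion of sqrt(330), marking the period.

[18; (6, 36)]

Write x_i = (sqrt(330) + m_i)/d_i with (m_0, d_0) = (0, 1). a_0 = floor(sqrt(330)) = 18, since 18^2 = 324 <= 330 < 361 = 19^2.
Iterate m_{i+1} = d_i*a_i - m_i, d_{i+1} = (330 - m_{i+1}^2)/d_i, a_{i+1} = floor((a_0 + m_{i+1})/d_{i+1}):
  m_1 = 1*18 - 0 = 18, d_1 = (330 - 18^2)/1 = 6/1 = 6, a_1 = floor((18 + 18)/6) = 6.
  m_2 = 6*6 - 18 = 18, d_2 = (330 - 18^2)/6 = 6/6 = 1, a_2 = floor((18 + 18)/1) = 36.
  m_3 = 1*36 - 18 = 18, d_3 = (330 - 18^2)/1 = 6/1 = 6: (m_3, d_3) = (m_1, d_1) = (18, 6), so from here the quotients repeat a_1, a_2; the period length is 2.
Hence the expansion of sqrt(330) is a_0 = 18 followed by the repeating block 6, 36 (period 2).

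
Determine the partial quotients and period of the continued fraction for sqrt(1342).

[36; (1, 1, 1, 2, 1, 1, 1, 72)]

Write x_i = (sqrt(1342) + m_i)/d_i with (m_0, d_0) = (0, 1). a_0 = floor(sqrt(1342)) = 36, since 36^2 = 1296 <= 1342 < 1369 = 37^2.
Iterate m_{i+1} = d_i*a_i - m_i, d_{i+1} = (1342 - m_{i+1}^2)/d_i, a_{i+1} = floor((a_0 + m_{i+1})/d_{i+1}):
  m_1 = 1*36 - 0 = 36, d_1 = (1342 - 36^2)/1 = 46/1 = 46, a_1 = floor((36 + 36)/46) = 1.
  m_2 = 46*1 - 36 = 10, d_2 = (1342 - 10^2)/46 = 1242/46 = 27, a_2 = floor((36 + 10)/27) = 1.
  m_3 = 27*1 - 10 = 17, d_3 = (1342 - 17^2)/27 = 1053/27 = 39, a_3 = floor((36 + 17)/39) = 1.
  m_4 = 39*1 - 17 = 22, d_4 = (1342 - 22^2)/39 = 858/39 = 22, a_4 = floor((36 + 22)/22) = 2.
  m_5 = 22*2 - 22 = 22, d_5 = (1342 - 22^2)/22 = 858/22 = 39, a_5 = floor((36 + 22)/39) = 1.
  m_6 = 39*1 - 22 = 17, d_6 = (1342 - 17^2)/39 = 1053/39 = 27, a_6 = floor((36 + 17)/27) = 1.
  m_7 = 27*1 - 17 = 10, d_7 = (1342 - 10^2)/27 = 1242/27 = 46, a_7 = floor((36 + 10)/46) = 1.
  m_8 = 46*1 - 10 = 36, d_8 = (1342 - 36^2)/46 = 46/46 = 1, a_8 = floor((36 + 36)/1) = 72.
  m_9 = 1*72 - 36 = 36, d_9 = (1342 - 36^2)/1 = 46/1 = 46: (m_9, d_9) = (m_1, d_1) = (36, 46), so from here the quotients repeat a_1, ..., a_8; the period length is 8.
Hence the expansion of sqrt(1342) is a_0 = 36 followed by the repeating block 1, 1, 1, 2, 1, 1, 1, 72 (period 8).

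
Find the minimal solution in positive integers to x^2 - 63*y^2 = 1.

First expand sqrt(63) as a continued fraction. With x_i = (sqrt(63) + m_i)/d_i and (m_0, d_0) = (0, 1): a_0 = floor(sqrt(63)) = 7, since 7^2 = 49 <= 63 < 64 = 8^2.
Iterate m_{i+1} = d_i*a_i - m_i, d_{i+1} = (63 - m_{i+1}^2)/d_i, a_{i+1} = floor((a_0 + m_{i+1})/d_{i+1}):
  m_1 = 1*7 - 0 = 7, d_1 = (63 - 7^2)/1 = 14/1 = 14, a_1 = floor((7 + 7)/14) = 1.
  m_2 = 14*1 - 7 = 7, d_2 = (63 - 7^2)/14 = 14/14 = 1, a_2 = floor((7 + 7)/1) = 14.
  m_3 = 1*14 - 7 = 7, d_3 = (63 - 7^2)/1 = 14/1 = 14: (m_3, d_3) = (m_1, d_1) = (7, 14), so from here the quotients repeat a_1, a_2; the period length is 2.
So sqrt(63) = [7; (1, 14)] with period length k = 2.
k is even, so the fundamental solution of x^2 - 63y^2 = 1 is (p_{k-1}, q_{k-1}) = (p_1, q_1); compute convergents through index 1.
Convergents (p_i = a_i*p_{i-1} + p_{i-2}, q_i = a_i*q_{i-1} + q_{i-2} with p_{-2}=0, p_{-1}=1, q_{-2}=1, q_{-1}=0):
  i=0: a_0=7, p_0 = 7*1 + 0 = 7, q_0 = 7*0 + 1 = 1.
  i=1: a_1=1, p_1 = 1*7 + 1 = 8, q_1 = 1*1 + 0 = 1.
Check: 8^2 - 63*1^2 = 64 - 63 = 1, so (x, y) = (8, 1) solves the equation, and by the theorem it is the least positive solution.

(x, y) = (8, 1)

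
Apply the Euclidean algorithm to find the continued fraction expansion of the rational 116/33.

Run the Euclidean algorithm on 116 and 33; the successive quotients are the partial quotients a_0, a_1, ... (each step inverts the fractional part left over by the previous one):
  116 = 3*33 + 17, so a_0 = 3.
  33 = 1*17 + 16, so a_1 = 1.
  17 = 1*16 + 1, so a_2 = 1.
  16 = 16*1 + 0, so a_3 = 16.
The remainder reaches 0 after 4 divisions, so the expansion has 4 partial quotients, read off in order.

[3; 1, 1, 16]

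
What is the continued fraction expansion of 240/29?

Run the Euclidean algorithm on 240 and 29; the successive quotients are the partial quotients a_0, a_1, ... (each step inverts the fractional part left over by the previous one):
  240 = 8*29 + 8, so a_0 = 8.
  29 = 3*8 + 5, so a_1 = 3.
  8 = 1*5 + 3, so a_2 = 1.
  5 = 1*3 + 2, so a_3 = 1.
  3 = 1*2 + 1, so a_4 = 1.
  2 = 2*1 + 0, so a_5 = 2.
The remainder reaches 0 after 6 divisions, so the expansion has 6 partial quotients, read off in order.

[8; 3, 1, 1, 1, 2]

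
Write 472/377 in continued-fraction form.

[1; 3, 1, 30, 1, 2]

Run the Euclidean algorithm on 472 and 377; the successive quotients are the partial quotients a_0, a_1, ... (each step inverts the fractional part left over by the previous one):
  472 = 1*377 + 95, so a_0 = 1.
  377 = 3*95 + 92, so a_1 = 3.
  95 = 1*92 + 3, so a_2 = 1.
  92 = 30*3 + 2, so a_3 = 30.
  3 = 1*2 + 1, so a_4 = 1.
  2 = 2*1 + 0, so a_5 = 2.
The remainder reaches 0 after 6 divisions, so the expansion has 6 partial quotients, read off in order.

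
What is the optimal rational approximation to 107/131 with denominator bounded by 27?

9/11

Expand x = 107/131 as a continued fraction with the Euclidean algorithm:
  107 = 0*131 + 107, so a_0 = 0.
  131 = 1*107 + 24, so a_1 = 1.
  107 = 4*24 + 11, so a_2 = 4.
  24 = 2*11 + 2, so a_3 = 2.
  11 = 5*2 + 1, so a_4 = 5.
  2 = 2*1 + 0, so a_5 = 2.
so x = [0; 1, 4, 2, 5, 2].
Convergents (p_i = a_i*p_{i-1} + p_{i-2}, q_i = a_i*q_{i-1} + q_{i-2} with p_{-2}=0, p_{-1}=1, q_{-2}=1, q_{-1}=0), until the denominator exceeds 27:
  i=0: a_0=0, p_0 = 0*1 + 0 = 0, q_0 = 0*0 + 1 = 1.
  i=1: a_1=1, p_1 = 1*0 + 1 = 1, q_1 = 1*1 + 0 = 1.
  i=2: a_2=4, p_2 = 4*1 + 0 = 4, q_2 = 4*1 + 1 = 5.
  i=3: a_3=2, p_3 = 2*4 + 1 = 9, q_3 = 2*5 + 1 = 11.
  i=4: a_4=5, p_4 = 5*9 + 4 = 49, q_4 = 5*11 + 5 = 60.
q_4 = 60 > 27, so the last convergent with denominator <= 27 is p_3/q_3 = 9/11.
The closest fraction with denominator <= 27 is either p_3/q_3 or the intermediate fraction (k*p_3 + p_2)/(k*q_3 + q_2) with the largest k >= 1 whose denominator stays <= 27; these approach x as k grows, and every other convergent or intermediate fraction in range is farther away.
Largest k: floor((27 - q_2)/q_3) = floor((27 - 5)/11) = 2.
That gives (2*9 + 4)/(2*11 + 5) = 22/27.
Compare the errors: |x - 9/11| = |107*11 - 9*131|/(131*11) = 2/1441, and |x - 22/27| = |107*27 - 22*131|/(131*27) = 7/3537.
Cross-multiplying, 2*3537 = 7074 < 10087 = 7*1441, so 2/1441 is smaller: the convergent 9/11 is closer to x than 22/27.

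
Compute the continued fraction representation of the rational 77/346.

[0; 4, 2, 38]

Run the Euclidean algorithm on 77 and 346; the successive quotients are the partial quotients a_0, a_1, ... (each step inverts the fractional part left over by the previous one):
  77 = 0*346 + 77, so a_0 = 0.
  346 = 4*77 + 38, so a_1 = 4.
  77 = 2*38 + 1, so a_2 = 2.
  38 = 38*1 + 0, so a_3 = 38.
The remainder reaches 0 after 4 divisions, so the expansion has 4 partial quotients, read off in order.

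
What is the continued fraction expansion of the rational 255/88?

Run the Euclidean algorithm on 255 and 88; the successive quotients are the partial quotients a_0, a_1, ... (each step inverts the fractional part left over by the previous one):
  255 = 2*88 + 79, so a_0 = 2.
  88 = 1*79 + 9, so a_1 = 1.
  79 = 8*9 + 7, so a_2 = 8.
  9 = 1*7 + 2, so a_3 = 1.
  7 = 3*2 + 1, so a_4 = 3.
  2 = 2*1 + 0, so a_5 = 2.
The remainder reaches 0 after 6 divisions, so the expansion has 6 partial quotients, read off in order.

[2; 1, 8, 1, 3, 2]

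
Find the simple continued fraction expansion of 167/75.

Run the Euclidean algorithm on 167 and 75; the successive quotients are the partial quotients a_0, a_1, ... (each step inverts the fractional part left over by the previous one):
  167 = 2*75 + 17, so a_0 = 2.
  75 = 4*17 + 7, so a_1 = 4.
  17 = 2*7 + 3, so a_2 = 2.
  7 = 2*3 + 1, so a_3 = 2.
  3 = 3*1 + 0, so a_4 = 3.
The remainder reaches 0 after 5 divisions, so the expansion has 5 partial quotients, read off in order.

[2; 4, 2, 2, 3]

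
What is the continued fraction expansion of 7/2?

[3; 2]

Run the Euclidean algorithm on 7 and 2; the successive quotients are the partial quotients a_0, a_1, ... (each step inverts the fractional part left over by the previous one):
  7 = 3*2 + 1, so a_0 = 3.
  2 = 2*1 + 0, so a_1 = 2.
The remainder reaches 0 after 2 divisions, so the expansion has 2 partial quotients, read off in order.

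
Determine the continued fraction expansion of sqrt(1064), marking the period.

[32; (1, 1, 1, 1, 1, 1, 1, 64)]

Write x_i = (sqrt(1064) + m_i)/d_i with (m_0, d_0) = (0, 1). a_0 = floor(sqrt(1064)) = 32, since 32^2 = 1024 <= 1064 < 1089 = 33^2.
Iterate m_{i+1} = d_i*a_i - m_i, d_{i+1} = (1064 - m_{i+1}^2)/d_i, a_{i+1} = floor((a_0 + m_{i+1})/d_{i+1}):
  m_1 = 1*32 - 0 = 32, d_1 = (1064 - 32^2)/1 = 40/1 = 40, a_1 = floor((32 + 32)/40) = 1.
  m_2 = 40*1 - 32 = 8, d_2 = (1064 - 8^2)/40 = 1000/40 = 25, a_2 = floor((32 + 8)/25) = 1.
  m_3 = 25*1 - 8 = 17, d_3 = (1064 - 17^2)/25 = 775/25 = 31, a_3 = floor((32 + 17)/31) = 1.
  m_4 = 31*1 - 17 = 14, d_4 = (1064 - 14^2)/31 = 868/31 = 28, a_4 = floor((32 + 14)/28) = 1.
  m_5 = 28*1 - 14 = 14, d_5 = (1064 - 14^2)/28 = 868/28 = 31, a_5 = floor((32 + 14)/31) = 1.
  m_6 = 31*1 - 14 = 17, d_6 = (1064 - 17^2)/31 = 775/31 = 25, a_6 = floor((32 + 17)/25) = 1.
  m_7 = 25*1 - 17 = 8, d_7 = (1064 - 8^2)/25 = 1000/25 = 40, a_7 = floor((32 + 8)/40) = 1.
  m_8 = 40*1 - 8 = 32, d_8 = (1064 - 32^2)/40 = 40/40 = 1, a_8 = floor((32 + 32)/1) = 64.
  m_9 = 1*64 - 32 = 32, d_9 = (1064 - 32^2)/1 = 40/1 = 40: (m_9, d_9) = (m_1, d_1) = (32, 40), so from here the quotients repeat a_1, ..., a_8; the period length is 8.
Hence the expansion of sqrt(1064) is a_0 = 32 followed by the repeating block 1, 1, 1, 1, 1, 1, 1, 64 (period 8).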